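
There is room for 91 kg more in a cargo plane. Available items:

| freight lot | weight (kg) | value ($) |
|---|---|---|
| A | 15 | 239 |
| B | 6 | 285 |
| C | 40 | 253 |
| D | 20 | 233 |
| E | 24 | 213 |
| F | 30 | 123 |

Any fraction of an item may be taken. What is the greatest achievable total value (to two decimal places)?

Ratios (sorted): B 47.50, A 15.93, D 11.65, E 8.88, C 6.33, F 4.10
take B (6 @ 285); take A (15 @ 239); take D (20 @ 233); take E (24 @ 213); take 26/40 of C → 164.45. Capacity used 91/91.
Total value = 1134.45

1134.45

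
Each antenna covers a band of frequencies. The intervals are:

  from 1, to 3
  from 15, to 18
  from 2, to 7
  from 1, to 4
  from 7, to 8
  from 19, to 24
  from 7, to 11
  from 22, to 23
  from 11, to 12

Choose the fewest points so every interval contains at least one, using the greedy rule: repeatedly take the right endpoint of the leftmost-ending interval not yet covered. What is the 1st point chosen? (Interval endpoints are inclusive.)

Sorted: [1,3] [1,4] [2,7] [7,8] [7,11] [11,12] [15,18] [22,23] [19,24]
{[1,3],[1,4],[2,7]} hit by 3; {[7,8],[7,11]} hit by 8; {[11,12]} hit by 12; {[15,18]} hit by 18; {[22,23],[19,24]} hit by 23.
Points: 3, 8, 12, 18, 23 (5 total).

3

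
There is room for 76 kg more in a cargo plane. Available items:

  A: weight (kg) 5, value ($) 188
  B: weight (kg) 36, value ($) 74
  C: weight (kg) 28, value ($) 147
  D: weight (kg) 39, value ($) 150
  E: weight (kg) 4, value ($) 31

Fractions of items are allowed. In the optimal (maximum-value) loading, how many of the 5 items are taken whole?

Greedy by value/weight ratio, highest first.
Order: A (188/5=37.60) > E (31/4=7.75) > C (147/28=5.25) > D (150/39=3.85) > B (74/36=2.06)
Fill: take A (5 @ 188) → take E (4 @ 31) → take C (28 @ 147) → take D (39 @ 150); 76/76 used.
4 item(s) taken whole.

4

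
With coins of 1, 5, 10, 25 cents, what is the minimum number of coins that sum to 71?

71 − 2×25→21 − 2×10→1 − 1×1→0
Total coins = 2 + 2 + 1 = 5

5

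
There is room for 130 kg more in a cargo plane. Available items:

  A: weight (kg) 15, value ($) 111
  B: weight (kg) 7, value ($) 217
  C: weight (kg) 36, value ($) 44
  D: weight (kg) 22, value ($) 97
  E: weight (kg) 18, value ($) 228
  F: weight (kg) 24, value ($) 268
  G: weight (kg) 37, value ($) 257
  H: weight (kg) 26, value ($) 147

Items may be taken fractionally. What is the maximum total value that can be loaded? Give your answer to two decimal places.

Order: B (217/7=31.00) > E (228/18=12.67) > F (268/24=11.17) > A (111/15=7.40) > G (257/37=6.95) > H (147/26=5.65) > D (97/22=4.41) > C (44/36=1.22)
Fill: take B (7 @ 217) → take E (18 @ 228) → take F (24 @ 268) → take A (15 @ 111) → take G (37 @ 257) → take H (26 @ 147) → take 3/22 of D → 13.23; 130/130 used.
Total value = 1241.23

1241.23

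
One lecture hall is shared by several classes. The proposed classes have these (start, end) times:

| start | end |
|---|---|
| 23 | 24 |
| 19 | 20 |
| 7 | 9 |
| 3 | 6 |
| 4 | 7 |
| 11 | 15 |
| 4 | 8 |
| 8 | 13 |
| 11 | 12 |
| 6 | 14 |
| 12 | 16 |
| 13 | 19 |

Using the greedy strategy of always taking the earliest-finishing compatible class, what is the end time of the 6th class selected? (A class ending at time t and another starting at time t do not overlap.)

Greedy by earliest finish: after sorting by end time, pick each interval compatible with the last pick.
By end time: (3,6), (4,7), (4,8), (7,9), (11,12), (8,13), (6,14), (11,15), (12,16), (13,19), (19,20), (23,24).
Pick (3,6); next start ≥ 6 → (7,9); next start ≥ 9 → (11,12); next start ≥ 12 → (12,16); next start ≥ 16 → (19,20); next start ≥ 20 → (23,24).
Selected: (3,6) (7,9) (11,12) (12,16) (19,20) (23,24)

24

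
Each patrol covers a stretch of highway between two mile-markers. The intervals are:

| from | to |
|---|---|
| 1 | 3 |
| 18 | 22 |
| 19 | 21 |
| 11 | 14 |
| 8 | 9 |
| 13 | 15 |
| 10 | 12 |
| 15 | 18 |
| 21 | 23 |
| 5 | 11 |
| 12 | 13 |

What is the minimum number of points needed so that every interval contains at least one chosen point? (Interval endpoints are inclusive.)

5

By right end: [1,3]  [8,9]  [5,11]  [10,12]  [12,13]  [11,14]  [13,15]  [15,18]  [19,21]  [18,22]  [21,23]
[1,3] uncovered → point at 3; [8,9] uncovered → point at 9; [10,12] uncovered → point at 12; [13,15] uncovered → point at 15; [19,21] uncovered → point at 21.
Points: 3, 9, 12, 15, 21 (5 total).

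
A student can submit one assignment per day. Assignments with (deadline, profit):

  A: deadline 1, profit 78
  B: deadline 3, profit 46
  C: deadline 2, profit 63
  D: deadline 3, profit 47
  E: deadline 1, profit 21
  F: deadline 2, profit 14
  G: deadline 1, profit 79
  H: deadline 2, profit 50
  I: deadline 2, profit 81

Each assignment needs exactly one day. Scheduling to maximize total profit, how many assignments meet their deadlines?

3

By profit: I(d2,81), G(d1,79), A(d1,78), C(d2,63), H(d2,50), D(d3,47), B(d3,46), E(d1,21), F(d2,14)
I→slot 2; G→slot 1; A skipped; C skipped; H skipped; D→slot 3; B skipped; E skipped; F skipped.
3 of 9 scheduled.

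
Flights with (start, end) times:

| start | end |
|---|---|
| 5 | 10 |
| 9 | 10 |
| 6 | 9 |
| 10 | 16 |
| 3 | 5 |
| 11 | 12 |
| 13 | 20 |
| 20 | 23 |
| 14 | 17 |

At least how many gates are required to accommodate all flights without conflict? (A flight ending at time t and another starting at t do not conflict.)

3

Events (time:±→running): 3:+→1 5:-→0 5:+→1 6:+→2 9:-→1 9:+→2 10:-→1 10:-→0 10:+→1 11:+→2 12:-→1 13:+→2 14:+→3 … peak 3.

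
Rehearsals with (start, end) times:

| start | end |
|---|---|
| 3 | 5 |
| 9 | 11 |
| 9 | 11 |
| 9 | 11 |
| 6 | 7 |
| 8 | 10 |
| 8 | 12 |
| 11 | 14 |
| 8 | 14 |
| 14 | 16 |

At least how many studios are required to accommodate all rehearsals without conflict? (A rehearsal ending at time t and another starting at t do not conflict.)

starts: [3, 6, 8, 8, 8, 9, 9, 9, 11, 14]
ends:   [5, 7, 10, 11, 11, 11, 12, 14, 14, 16]
s3→1 e5→0 s6→1 e7→0 s8→1 s8→2 s8→3 s9→4 s9→5 s9→6  — peak 6.

6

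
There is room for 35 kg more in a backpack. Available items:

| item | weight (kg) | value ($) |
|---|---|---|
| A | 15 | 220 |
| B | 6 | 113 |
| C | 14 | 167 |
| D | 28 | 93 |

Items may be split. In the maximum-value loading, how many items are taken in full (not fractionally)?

Order: B (113/6=18.83) > A (220/15=14.67) > C (167/14=11.93) > D (93/28=3.32)
Fill: take B (6 @ 113) → take A (15 @ 220) → take C (14 @ 167); 35/35 used.
3 item(s) taken whole.

3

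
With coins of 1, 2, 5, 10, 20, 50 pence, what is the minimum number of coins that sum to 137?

137 − 2×50→37 − 1×20→17 − 1×10→7 − 1×5→2 − 1×2→0
Total coins = 2 + 1 + 1 + 1 + 1 = 6

6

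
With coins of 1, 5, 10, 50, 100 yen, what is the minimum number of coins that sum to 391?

9

391 − 3×100→91 − 1×50→41 − 4×10→1 − 1×1→0
Total coins = 3 + 1 + 4 + 1 = 9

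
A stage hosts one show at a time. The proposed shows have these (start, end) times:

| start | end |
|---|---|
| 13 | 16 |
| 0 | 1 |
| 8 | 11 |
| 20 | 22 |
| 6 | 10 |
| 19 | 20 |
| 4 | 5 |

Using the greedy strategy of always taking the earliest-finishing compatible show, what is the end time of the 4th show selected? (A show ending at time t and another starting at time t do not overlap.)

16

Sorted by end: (0,1)  (4,5)  (6,10)  (8,11)  (13,16)  (19,20)  (20,22)
take (0,1); take (4,5); take (6,10); take (13,16); take (19,20); take (20,22).
Selected: (0,1) (4,5) (6,10) (13,16) (19,20) (20,22)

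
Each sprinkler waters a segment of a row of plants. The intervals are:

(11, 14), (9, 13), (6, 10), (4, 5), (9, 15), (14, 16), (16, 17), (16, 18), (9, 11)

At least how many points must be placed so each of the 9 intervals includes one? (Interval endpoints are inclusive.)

4

Sorted: [4,5] [6,10] [9,11] [9,13] [11,14] [9,15] [14,16] [16,17] [16,18]
{[4,5]} hit by 5; {[6,10],[9,11],[9,13]} hit by 10; {[11,14],[9,15],[14,16]} hit by 14; {[16,17],[16,18]} hit by 17.
Points: 5, 10, 14, 17 (4 total).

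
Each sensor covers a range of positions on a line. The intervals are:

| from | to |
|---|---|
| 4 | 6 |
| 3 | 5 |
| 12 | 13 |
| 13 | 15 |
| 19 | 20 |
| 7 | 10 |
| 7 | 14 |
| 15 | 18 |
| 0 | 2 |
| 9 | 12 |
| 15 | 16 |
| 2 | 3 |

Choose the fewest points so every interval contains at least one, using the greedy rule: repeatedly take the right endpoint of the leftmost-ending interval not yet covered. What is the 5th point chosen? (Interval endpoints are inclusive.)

16

Sorted: [0,2] [2,3] [3,5] [4,6] [7,10] [9,12] [12,13] [7,14] [13,15] [15,16] [15,18] [19,20]
{[0,2],[2,3]} hit by 2; {[3,5],[4,6]} hit by 5; {[7,10],[9,12]} hit by 10; {[12,13],[7,14],[13,15]} hit by 13; {[15,16],[15,18]} hit by 16; {[19,20]} hit by 20.
Points: 2, 5, 10, 13, 16, 20 (6 total).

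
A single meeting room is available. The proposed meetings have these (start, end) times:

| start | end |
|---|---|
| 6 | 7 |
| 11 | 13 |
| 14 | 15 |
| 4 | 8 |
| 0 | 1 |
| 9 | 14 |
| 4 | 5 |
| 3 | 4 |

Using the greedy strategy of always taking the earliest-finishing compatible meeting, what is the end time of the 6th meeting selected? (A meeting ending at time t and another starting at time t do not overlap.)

15

By end time: (0,1), (3,4), (4,5), (6,7), (4,8), (11,13), (9,14), (14,15).
Pick (0,1); next start ≥ 1 → (3,4); next start ≥ 4 → (4,5); next start ≥ 5 → (6,7); next start ≥ 7 → (11,13); next start ≥ 13 → (14,15).
Selected: (0,1) (3,4) (4,5) (6,7) (11,13) (14,15)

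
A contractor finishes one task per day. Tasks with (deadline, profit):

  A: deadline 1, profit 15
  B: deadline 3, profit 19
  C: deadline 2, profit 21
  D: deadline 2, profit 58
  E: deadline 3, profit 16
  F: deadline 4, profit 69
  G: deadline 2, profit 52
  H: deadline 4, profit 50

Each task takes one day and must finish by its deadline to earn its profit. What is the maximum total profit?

Take jobs in profit order; each goes to the latest open slot no later than its deadline.
Profit order: F=69 D=58 G=52 H=50 C=21 B=19 E=16 A=15
Assign: F→slot 4, D→slot 2, G→slot 1, H→slot 3, C skipped, B skipped, E skipped, A skipped.
Slots: [1:G] [2:D] [3:H] [4:F]
Profit = 52 + 58 + 50 + 69 = 229

229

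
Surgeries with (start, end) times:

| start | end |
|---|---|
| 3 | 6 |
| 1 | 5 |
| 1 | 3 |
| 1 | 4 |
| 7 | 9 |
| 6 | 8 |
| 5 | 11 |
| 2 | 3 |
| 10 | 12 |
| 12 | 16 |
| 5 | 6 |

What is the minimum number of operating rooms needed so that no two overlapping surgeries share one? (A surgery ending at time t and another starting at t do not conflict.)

Count concurrent intervals with a sweep; the peak is the room count.
starts: [1, 1, 1, 2, 3, 5, 5, 6, 7, 10, 12]
ends:   [3, 3, 4, 5, 6, 6, 8, 9, 11, 12, 16]
s1→1 s1→2 s1→3 s2→4  — peak 4.

4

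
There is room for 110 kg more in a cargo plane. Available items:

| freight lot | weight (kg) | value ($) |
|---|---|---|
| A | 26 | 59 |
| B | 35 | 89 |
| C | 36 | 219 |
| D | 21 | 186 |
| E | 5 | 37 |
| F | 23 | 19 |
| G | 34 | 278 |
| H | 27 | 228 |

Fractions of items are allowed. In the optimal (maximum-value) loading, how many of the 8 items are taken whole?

4

Sort by value per unit weight and fill in that order.
Ratios (sorted): D 8.86, H 8.44, G 8.18, E 7.40, C 6.08, B 2.54, A 2.27, F 0.83
take D (21 @ 186); take H (27 @ 228); take G (34 @ 278); take E (5 @ 37); take 23/36 of C → 139.92. Capacity used 110/110.
4 item(s) taken whole; one partial (take 23/36 of C).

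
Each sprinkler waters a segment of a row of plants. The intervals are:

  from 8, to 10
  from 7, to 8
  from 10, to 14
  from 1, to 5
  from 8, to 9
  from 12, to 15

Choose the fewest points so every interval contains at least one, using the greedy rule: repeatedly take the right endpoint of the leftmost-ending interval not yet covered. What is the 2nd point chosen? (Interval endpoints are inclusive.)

8

Sort by right endpoint; whenever an interval is uncovered, place a point at its right end.
By right end: [1,5]  [7,8]  [8,9]  [8,10]  [10,14]  [12,15]
[1,5] uncovered → point at 5; [7,8] uncovered → point at 8; [10,14] uncovered → point at 14.
Points: 5, 8, 14 (3 total).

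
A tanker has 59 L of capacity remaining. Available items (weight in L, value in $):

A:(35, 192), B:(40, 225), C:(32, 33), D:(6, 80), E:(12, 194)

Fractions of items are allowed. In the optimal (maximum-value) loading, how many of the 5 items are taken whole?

3

Sort by value per unit weight and fill in that order.
Order: E (194/12=16.17) > D (80/6=13.33) > B (225/40=5.62) > A (192/35=5.49) > C (33/32=1.03)
Fill: take E (12 @ 194) → take D (6 @ 80) → take B (40 @ 225) → take 1/35 of A → 5.49; 59/59 used.
3 item(s) taken whole; one partial (take 1/35 of A).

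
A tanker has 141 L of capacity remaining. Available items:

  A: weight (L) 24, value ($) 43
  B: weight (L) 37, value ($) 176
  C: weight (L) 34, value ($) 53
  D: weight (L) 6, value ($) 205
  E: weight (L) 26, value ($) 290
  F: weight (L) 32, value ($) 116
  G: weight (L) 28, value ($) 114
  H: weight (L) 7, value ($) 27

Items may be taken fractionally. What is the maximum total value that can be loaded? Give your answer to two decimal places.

Order: D (205/6=34.17) > E (290/26=11.15) > B (176/37=4.76) > G (114/28=4.07) > H (27/7=3.86) > F (116/32=3.62) > A (43/24=1.79) > C (53/34=1.56)
Fill: take D (6 @ 205) → take E (26 @ 290) → take B (37 @ 176) → take G (28 @ 114) → take H (7 @ 27) → take F (32 @ 116) → take 5/24 of A → 8.96; 141/141 used.
Total value = 936.96

936.96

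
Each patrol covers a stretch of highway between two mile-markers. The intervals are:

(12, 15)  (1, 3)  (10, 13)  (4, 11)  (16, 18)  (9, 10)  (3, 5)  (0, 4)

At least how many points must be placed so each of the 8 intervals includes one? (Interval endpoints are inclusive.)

4

By right end: [1,3]  [0,4]  [3,5]  [9,10]  [4,11]  [10,13]  [12,15]  [16,18]
[1,3] uncovered → point at 3; [9,10] uncovered → point at 10; [12,15] uncovered → point at 15; [16,18] uncovered → point at 18.
Points: 3, 10, 15, 18 (4 total).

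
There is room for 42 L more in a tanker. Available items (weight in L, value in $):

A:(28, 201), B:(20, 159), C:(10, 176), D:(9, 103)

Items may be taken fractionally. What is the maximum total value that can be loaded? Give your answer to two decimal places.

459.54

Ratios (sorted): C 17.60, D 11.44, B 7.95, A 7.18
take C (10 @ 176); take D (9 @ 103); take B (20 @ 159); take 3/28 of A → 21.54. Capacity used 42/42.
Total value = 459.54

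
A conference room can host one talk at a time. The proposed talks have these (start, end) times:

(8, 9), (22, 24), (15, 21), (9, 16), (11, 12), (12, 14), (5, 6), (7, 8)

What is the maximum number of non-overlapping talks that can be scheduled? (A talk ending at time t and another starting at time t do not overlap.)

7

Sort by end time and greedily take each interval whose start is ≥ the last chosen end.
By end time: (5,6), (7,8), (8,9), (11,12), (12,14), (9,16), (15,21), (22,24).
Pick (5,6); next start ≥ 6 → (7,8); next start ≥ 8 → (8,9); next start ≥ 9 → (11,12); next start ≥ 12 → (12,14); next start ≥ 14 → (15,21); next start ≥ 21 → (22,24).
Selected 7 talks.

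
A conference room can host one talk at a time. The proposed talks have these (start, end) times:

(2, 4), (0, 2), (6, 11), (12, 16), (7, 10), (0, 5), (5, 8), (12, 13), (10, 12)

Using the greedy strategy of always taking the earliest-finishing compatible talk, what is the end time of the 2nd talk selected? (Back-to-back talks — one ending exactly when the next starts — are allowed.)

Greedy by earliest finish: after sorting by end time, pick each interval compatible with the last pick.
Sorted by end: (0,2)  (2,4)  (0,5)  (5,8)  (7,10)  (6,11)  (10,12)  (12,13)  (12,16)
take (0,2); take (2,4); take (5,8); skip (7,10); skip (6,11); take (10,12); take (12,13); skip (12,16).
Selected: (0,2) (2,4) (5,8) (10,12) (12,13)

4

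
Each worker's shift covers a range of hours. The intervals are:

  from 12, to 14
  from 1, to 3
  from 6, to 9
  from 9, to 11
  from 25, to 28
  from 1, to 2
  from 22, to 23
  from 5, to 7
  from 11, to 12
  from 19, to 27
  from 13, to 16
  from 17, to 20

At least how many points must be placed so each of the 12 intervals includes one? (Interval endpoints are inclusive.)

7

Sort by right endpoint; whenever an interval is uncovered, place a point at its right end.
By right end: [1,2]  [1,3]  [5,7]  [6,9]  [9,11]  [11,12]  [12,14]  [13,16]  [17,20]  [22,23]  [19,27]  [25,28]
[1,2] uncovered → point at 2; [5,7] uncovered → point at 7; [9,11] uncovered → point at 11; [12,14] uncovered → point at 14; [17,20] uncovered → point at 20; [22,23] uncovered → point at 23; [25,28] uncovered → point at 28.
Points: 2, 7, 11, 14, 20, 23, 28 (7 total).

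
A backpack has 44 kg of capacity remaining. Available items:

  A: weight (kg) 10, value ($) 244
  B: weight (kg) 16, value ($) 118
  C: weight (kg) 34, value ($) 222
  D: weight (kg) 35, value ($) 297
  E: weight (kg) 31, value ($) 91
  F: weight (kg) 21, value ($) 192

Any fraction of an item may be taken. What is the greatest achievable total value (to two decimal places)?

546.31

Order: A (244/10=24.40) > F (192/21=9.14) > D (297/35=8.49) > B (118/16=7.38) > C (222/34=6.53) > E (91/31=2.94)
Fill: take A (10 @ 244) → take F (21 @ 192) → take 13/35 of D → 110.31; 44/44 used.
Total value = 546.31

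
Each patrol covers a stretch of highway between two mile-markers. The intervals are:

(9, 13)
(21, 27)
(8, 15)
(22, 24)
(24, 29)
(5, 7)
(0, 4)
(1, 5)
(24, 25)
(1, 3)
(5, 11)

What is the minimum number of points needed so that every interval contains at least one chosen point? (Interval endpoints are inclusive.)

By right end: [1,3]  [0,4]  [1,5]  [5,7]  [5,11]  [9,13]  [8,15]  [22,24]  [24,25]  [21,27]  [24,29]
[1,3] uncovered → point at 3; [5,7] uncovered → point at 7; [9,13] uncovered → point at 13; [22,24] uncovered → point at 24.
Points: 3, 7, 13, 24 (4 total).

4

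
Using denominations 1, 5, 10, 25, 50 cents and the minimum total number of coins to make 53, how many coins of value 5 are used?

0

Greedy: take as many of the largest coin as possible, then repeat with the remainder.
53 = 1×50 + 3×1
Count of 5: 0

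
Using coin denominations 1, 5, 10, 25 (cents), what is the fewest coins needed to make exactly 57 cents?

57 = 2×25 + 1×5 + 2×1
Total coins = 2 + 1 + 2 = 5

5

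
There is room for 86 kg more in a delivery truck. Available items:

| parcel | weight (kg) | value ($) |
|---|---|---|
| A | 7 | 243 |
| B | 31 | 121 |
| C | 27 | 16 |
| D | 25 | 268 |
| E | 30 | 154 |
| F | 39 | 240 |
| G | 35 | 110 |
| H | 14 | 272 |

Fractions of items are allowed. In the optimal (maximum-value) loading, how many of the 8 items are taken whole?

4

Order: A (243/7=34.71) > H (272/14=19.43) > D (268/25=10.72) > F (240/39=6.15) > E (154/30=5.13) > B (121/31=3.90) > G (110/35=3.14) > C (16/27=0.59)
Fill: take A (7 @ 243) → take H (14 @ 272) → take D (25 @ 268) → take F (39 @ 240) → take 1/30 of E → 5.13; 86/86 used.
4 item(s) taken whole; one partial (take 1/30 of E).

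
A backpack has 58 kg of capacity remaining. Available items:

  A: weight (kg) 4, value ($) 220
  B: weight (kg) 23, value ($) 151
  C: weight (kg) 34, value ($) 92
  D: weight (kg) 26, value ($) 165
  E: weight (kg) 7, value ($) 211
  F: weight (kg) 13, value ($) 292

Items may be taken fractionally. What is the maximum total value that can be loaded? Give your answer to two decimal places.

Sort by value per unit weight and fill in that order.
Ratios (sorted): A 55.00, E 30.14, F 22.46, B 6.57, D 6.35, C 2.71
take A (4 @ 220); take E (7 @ 211); take F (13 @ 292); take B (23 @ 151); take 11/26 of D → 69.81. Capacity used 58/58.
Total value = 943.81

943.81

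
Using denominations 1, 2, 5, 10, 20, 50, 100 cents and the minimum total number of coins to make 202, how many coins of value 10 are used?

0

Greedy: take as many of the largest coin as possible, then repeat with the remainder.
202 = 2×100 + 1×2
Count of 10: 0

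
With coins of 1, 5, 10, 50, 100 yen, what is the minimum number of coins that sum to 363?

8

Use the largest denomination that fits, subtract, and repeat.
363 = 3×100 + 1×50 + 1×10 + 3×1
Total coins = 3 + 1 + 1 + 3 = 8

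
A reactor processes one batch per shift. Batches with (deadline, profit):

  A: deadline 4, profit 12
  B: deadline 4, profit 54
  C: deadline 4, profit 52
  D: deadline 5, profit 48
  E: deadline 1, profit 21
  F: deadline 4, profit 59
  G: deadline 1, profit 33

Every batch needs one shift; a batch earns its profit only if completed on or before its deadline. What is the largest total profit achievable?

Take jobs in profit order; each goes to the latest open slot no later than its deadline.
Profit order: F=59 B=54 C=52 D=48 G=33 E=21 A=12
Assign: F→slot 4, B→slot 3, C→slot 2, D→slot 5, G→slot 1, E skipped, A skipped.
Slots: [1:G] [2:C] [3:B] [4:F] [5:D]
Profit = 33 + 52 + 54 + 59 + 48 = 246

246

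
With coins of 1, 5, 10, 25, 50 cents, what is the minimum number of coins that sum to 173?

Greedy: take as many of the largest coin as possible, then repeat with the remainder.
173 = 3×50 + 2×10 + 3×1
Total coins = 3 + 2 + 3 = 8

8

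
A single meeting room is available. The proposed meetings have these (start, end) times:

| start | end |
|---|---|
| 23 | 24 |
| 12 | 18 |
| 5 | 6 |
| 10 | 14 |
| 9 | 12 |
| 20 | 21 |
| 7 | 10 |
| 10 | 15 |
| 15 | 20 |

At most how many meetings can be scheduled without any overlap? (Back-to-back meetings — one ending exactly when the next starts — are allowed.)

Sort by end time and greedily take each interval whose start is ≥ the last chosen end.
Sorted by end: (5,6)  (7,10)  (9,12)  (10,14)  (10,15)  (12,18)  (15,20)  (20,21)  (23,24)
take (5,6); take (7,10); take (10,14); take (15,20); take (20,21); take (23,24).
Selected 6 meetings.

6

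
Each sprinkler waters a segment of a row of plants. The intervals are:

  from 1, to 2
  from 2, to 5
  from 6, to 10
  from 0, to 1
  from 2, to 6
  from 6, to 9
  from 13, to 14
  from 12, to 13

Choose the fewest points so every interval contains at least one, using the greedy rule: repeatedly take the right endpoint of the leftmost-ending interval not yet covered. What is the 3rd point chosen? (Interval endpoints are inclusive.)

9

Process intervals by earliest right end; each time one isn't hit yet, stab at its right endpoint.
Sorted: [0,1] [1,2] [2,5] [2,6] [6,9] [6,10] [12,13] [13,14]
{[0,1],[1,2]} hit by 1; {[2,5],[2,6]} hit by 5; {[6,9],[6,10]} hit by 9; {[12,13],[13,14]} hit by 13.
Points: 1, 5, 9, 13 (4 total).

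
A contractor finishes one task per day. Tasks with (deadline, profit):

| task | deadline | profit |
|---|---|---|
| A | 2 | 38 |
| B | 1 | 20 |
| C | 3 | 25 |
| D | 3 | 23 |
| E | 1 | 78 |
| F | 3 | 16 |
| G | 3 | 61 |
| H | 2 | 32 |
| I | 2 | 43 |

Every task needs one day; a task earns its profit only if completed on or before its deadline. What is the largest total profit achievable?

Sort by profit descending; place each in the latest free slot ≤ its deadline.
Profit order: E=78 G=61 I=43 A=38 H=32 C=25 D=23 B=20 F=16
Assign: E→slot 1, G→slot 3, I→slot 2, A skipped, H skipped, C skipped, D skipped, B skipped, F skipped.
Slots: [1:E] [2:I] [3:G]
Profit = 78 + 43 + 61 = 182

182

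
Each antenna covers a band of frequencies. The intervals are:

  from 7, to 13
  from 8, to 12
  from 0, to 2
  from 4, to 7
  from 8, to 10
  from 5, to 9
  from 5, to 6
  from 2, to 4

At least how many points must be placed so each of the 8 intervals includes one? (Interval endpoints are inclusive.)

3

Sort by right endpoint; whenever an interval is uncovered, place a point at its right end.
Sorted: [0,2] [2,4] [5,6] [4,7] [5,9] [8,10] [8,12] [7,13]
{[0,2],[2,4]} hit by 2; {[5,6],[4,7],[5,9]} hit by 6; {[8,10],[8,12],[7,13]} hit by 10.
Points: 2, 6, 10 (3 total).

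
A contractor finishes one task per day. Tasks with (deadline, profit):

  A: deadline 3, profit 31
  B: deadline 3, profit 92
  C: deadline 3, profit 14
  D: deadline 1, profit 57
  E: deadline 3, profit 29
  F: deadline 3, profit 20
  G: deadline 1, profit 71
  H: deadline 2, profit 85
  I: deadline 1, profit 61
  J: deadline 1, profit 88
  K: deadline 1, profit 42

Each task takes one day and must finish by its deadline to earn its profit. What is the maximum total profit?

265

By profit: B(d3,92), J(d1,88), H(d2,85), G(d1,71), I(d1,61), D(d1,57), K(d1,42), A(d3,31), E(d3,29), F(d3,20), C(d3,14)
B→slot 3; J→slot 1; H→slot 2; G skipped; I skipped; D skipped; K skipped; A skipped; E skipped; F skipped; C skipped.
Profit = 88 + 85 + 92 = 265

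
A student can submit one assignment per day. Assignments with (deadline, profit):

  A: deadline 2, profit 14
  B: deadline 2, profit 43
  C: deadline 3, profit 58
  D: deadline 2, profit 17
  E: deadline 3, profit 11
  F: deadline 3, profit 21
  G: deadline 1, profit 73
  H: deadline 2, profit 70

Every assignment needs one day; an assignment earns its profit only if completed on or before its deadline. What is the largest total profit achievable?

201

Take jobs in profit order; each goes to the latest open slot no later than its deadline.
Profit order: G=73 H=70 C=58 B=43 F=21 D=17 A=14 E=11
Assign: G→slot 1, H→slot 2, C→slot 3, B skipped, F skipped, D skipped, A skipped, E skipped.
Slots: [1:G] [2:H] [3:C]
Profit = 73 + 70 + 58 = 201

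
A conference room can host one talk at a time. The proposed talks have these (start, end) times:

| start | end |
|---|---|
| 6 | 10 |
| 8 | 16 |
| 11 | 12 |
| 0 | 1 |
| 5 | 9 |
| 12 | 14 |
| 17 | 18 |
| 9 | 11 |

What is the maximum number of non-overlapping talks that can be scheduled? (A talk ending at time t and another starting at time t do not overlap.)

Sorted by end: (0,1)  (5,9)  (6,10)  (9,11)  (11,12)  (12,14)  (8,16)  (17,18)
take (0,1); take (5,9); take (9,11); take (11,12); take (12,14); take (17,18).
Selected 6 talks.

6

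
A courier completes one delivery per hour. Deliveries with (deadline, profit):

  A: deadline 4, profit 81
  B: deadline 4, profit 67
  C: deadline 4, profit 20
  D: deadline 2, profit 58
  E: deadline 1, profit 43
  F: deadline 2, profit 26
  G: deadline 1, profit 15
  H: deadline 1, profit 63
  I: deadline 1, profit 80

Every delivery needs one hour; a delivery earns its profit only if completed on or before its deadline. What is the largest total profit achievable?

286

By profit: A(d4,81), I(d1,80), B(d4,67), H(d1,63), D(d2,58), E(d1,43), F(d2,26), C(d4,20), G(d1,15)
A→slot 4; I→slot 1; B→slot 3; H skipped; D→slot 2; E skipped; F skipped; C skipped; G skipped.
Profit = 80 + 58 + 67 + 81 = 286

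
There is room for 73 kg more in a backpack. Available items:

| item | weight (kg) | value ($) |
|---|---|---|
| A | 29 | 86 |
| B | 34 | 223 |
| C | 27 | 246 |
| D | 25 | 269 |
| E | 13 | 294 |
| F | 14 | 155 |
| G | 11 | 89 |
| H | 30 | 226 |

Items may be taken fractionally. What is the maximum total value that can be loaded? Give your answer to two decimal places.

Greedy by value/weight ratio, highest first.
Order: E (294/13=22.62) > F (155/14=11.07) > D (269/25=10.76) > C (246/27=9.11) > G (89/11=8.09) > H (226/30=7.53) > B (223/34=6.56) > A (86/29=2.97)
Fill: take E (13 @ 294) → take F (14 @ 155) → take D (25 @ 269) → take 21/27 of C → 191.33; 73/73 used.
Total value = 909.33

909.33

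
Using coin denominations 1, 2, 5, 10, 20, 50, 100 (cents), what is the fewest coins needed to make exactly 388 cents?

Greedy: take as many of the largest coin as possible, then repeat with the remainder.
388 = 3×100 + 1×50 + 1×20 + 1×10 + 1×5 + 1×2 + 1×1
Total coins = 3 + 1 + 1 + 1 + 1 + 1 + 1 = 9

9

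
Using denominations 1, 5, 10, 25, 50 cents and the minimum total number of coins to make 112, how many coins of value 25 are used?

0

112 − 2×50→12 − 1×10→2 − 2×1→0
Count of 25: 0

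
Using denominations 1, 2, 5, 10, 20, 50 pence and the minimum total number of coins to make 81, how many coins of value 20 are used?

1

81 − 1×50→31 − 1×20→11 − 1×10→1 − 1×1→0
Count of 20: 1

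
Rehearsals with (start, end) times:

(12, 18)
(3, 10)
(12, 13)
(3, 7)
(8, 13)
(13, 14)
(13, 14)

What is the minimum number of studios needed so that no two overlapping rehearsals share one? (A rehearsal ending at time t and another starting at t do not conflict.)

Events (time:±→running): 3:+→1 3:+→2 7:-→1 8:+→2 10:-→1 12:+→2 12:+→3 … peak 3.

3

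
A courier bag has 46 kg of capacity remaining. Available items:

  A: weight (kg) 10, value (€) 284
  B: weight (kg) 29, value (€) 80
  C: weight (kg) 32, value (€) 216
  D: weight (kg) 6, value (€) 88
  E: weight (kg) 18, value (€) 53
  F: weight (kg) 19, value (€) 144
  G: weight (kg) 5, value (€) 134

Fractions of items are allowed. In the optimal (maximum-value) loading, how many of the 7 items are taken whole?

Order: A (284/10=28.40) > G (134/5=26.80) > D (88/6=14.67) > F (144/19=7.58) > C (216/32=6.75) > E (53/18=2.94) > B (80/29=2.76)
Fill: take A (10 @ 284) → take G (5 @ 134) → take D (6 @ 88) → take F (19 @ 144) → take 6/32 of C → 40.50; 46/46 used.
4 item(s) taken whole; one partial (take 6/32 of C).

4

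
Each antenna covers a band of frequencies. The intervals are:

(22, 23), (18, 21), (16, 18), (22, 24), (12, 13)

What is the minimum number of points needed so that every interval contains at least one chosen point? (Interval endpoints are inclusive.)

Process intervals by earliest right end; each time one isn't hit yet, stab at its right endpoint.
By right end: [12,13]  [16,18]  [18,21]  [22,23]  [22,24]
[12,13] uncovered → point at 13; [16,18] uncovered → point at 18; [22,23] uncovered → point at 23.
Points: 13, 18, 23 (3 total).

3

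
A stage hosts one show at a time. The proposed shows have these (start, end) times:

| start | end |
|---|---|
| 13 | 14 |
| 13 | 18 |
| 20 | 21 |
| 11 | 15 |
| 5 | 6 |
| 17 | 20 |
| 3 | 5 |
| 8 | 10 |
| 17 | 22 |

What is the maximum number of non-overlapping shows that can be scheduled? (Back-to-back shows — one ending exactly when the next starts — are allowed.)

Greedy by earliest finish: after sorting by end time, pick each interval compatible with the last pick.
By end time: (3,5), (5,6), (8,10), (13,14), (11,15), (13,18), (17,20), (20,21), (17,22).
Pick (3,5); next start ≥ 5 → (5,6); next start ≥ 6 → (8,10); next start ≥ 10 → (13,14); next start ≥ 14 → (17,20); next start ≥ 20 → (20,21).
Selected 6 shows.

6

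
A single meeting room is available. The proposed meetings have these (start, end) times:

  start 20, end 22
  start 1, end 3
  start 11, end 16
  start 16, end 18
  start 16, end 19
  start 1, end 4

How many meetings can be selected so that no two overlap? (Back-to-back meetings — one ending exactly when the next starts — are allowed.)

4

By end time: (1,3), (1,4), (11,16), (16,18), (16,19), (20,22).
Pick (1,3); next start ≥ 3 → (11,16); next start ≥ 16 → (16,18); next start ≥ 18 → (20,22).
Selected 4 meetings.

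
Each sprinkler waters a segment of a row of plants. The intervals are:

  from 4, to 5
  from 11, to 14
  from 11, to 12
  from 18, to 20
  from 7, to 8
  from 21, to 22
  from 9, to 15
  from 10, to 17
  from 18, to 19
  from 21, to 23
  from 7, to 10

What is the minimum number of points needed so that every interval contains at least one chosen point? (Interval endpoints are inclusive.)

5

Sorted: [4,5] [7,8] [7,10] [11,12] [11,14] [9,15] [10,17] [18,19] [18,20] [21,22] [21,23]
{[4,5]} hit by 5; {[7,8],[7,10]} hit by 8; {[11,12],[11,14],[9,15],[10,17]} hit by 12; {[18,19],[18,20]} hit by 19; {[21,22],[21,23]} hit by 22.
Points: 5, 8, 12, 19, 22 (5 total).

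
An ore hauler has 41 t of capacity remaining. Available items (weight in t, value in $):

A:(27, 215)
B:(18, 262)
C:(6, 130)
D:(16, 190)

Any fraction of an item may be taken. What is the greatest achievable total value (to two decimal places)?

589.96

Order: C (130/6=21.67) > B (262/18=14.56) > D (190/16=11.88) > A (215/27=7.96)
Fill: take C (6 @ 130) → take B (18 @ 262) → take D (16 @ 190) → take 1/27 of A → 7.96; 41/41 used.
Total value = 589.96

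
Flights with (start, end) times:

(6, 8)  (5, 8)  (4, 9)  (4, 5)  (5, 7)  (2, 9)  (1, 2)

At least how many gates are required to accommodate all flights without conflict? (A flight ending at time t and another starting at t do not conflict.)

Count concurrent intervals with a sweep; the peak is the room count.
Events (time:±→running): 1:+→1 2:-→0 2:+→1 4:+→2 4:+→3 5:-→2 5:+→3 5:+→4 6:+→5 … peak 5.

5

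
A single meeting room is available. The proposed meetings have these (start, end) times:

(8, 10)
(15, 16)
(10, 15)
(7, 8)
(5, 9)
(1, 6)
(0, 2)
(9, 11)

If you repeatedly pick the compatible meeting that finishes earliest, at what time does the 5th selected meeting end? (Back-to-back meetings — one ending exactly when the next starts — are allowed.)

16

Sort by end time and greedily take each interval whose start is ≥ the last chosen end.
Sorted by end: (0,2)  (1,6)  (7,8)  (5,9)  (8,10)  (9,11)  (10,15)  (15,16)
take (0,2); take (7,8); skip (5,9); take (8,10); skip (9,11); take (10,15); take (15,16).
Selected: (0,2) (7,8) (8,10) (10,15) (15,16)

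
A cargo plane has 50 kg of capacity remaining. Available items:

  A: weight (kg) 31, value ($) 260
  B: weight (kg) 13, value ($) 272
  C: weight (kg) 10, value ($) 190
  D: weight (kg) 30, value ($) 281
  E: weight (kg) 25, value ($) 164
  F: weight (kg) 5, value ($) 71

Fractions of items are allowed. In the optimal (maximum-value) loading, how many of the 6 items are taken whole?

3

Sort by value per unit weight and fill in that order.
Order: B (272/13=20.92) > C (190/10=19.00) > F (71/5=14.20) > D (281/30=9.37) > A (260/31=8.39) > E (164/25=6.56)
Fill: take B (13 @ 272) → take C (10 @ 190) → take F (5 @ 71) → take 22/30 of D → 206.07; 50/50 used.
3 item(s) taken whole; one partial (take 22/30 of D).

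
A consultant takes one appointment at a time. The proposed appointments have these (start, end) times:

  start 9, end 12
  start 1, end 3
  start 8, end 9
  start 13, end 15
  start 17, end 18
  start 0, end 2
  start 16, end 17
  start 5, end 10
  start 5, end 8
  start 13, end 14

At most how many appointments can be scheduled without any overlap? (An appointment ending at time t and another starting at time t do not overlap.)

Greedy by earliest finish: after sorting by end time, pick each interval compatible with the last pick.
Sorted by end: (0,2)  (1,3)  (5,8)  (8,9)  (5,10)  (9,12)  (13,14)  (13,15)  (16,17)  (17,18)
take (0,2); take (5,8); take (8,9); skip (5,10); take (9,12); take (13,14); take (16,17); take (17,18).
Selected 7 appointments.

7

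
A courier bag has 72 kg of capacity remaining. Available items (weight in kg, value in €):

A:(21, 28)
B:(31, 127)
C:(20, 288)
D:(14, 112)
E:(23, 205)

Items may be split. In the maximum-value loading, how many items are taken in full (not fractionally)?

Ratios (sorted): C 14.40, E 8.91, D 8.00, B 4.10, A 1.33
take C (20 @ 288); take E (23 @ 205); take D (14 @ 112); take 15/31 of B → 61.45. Capacity used 72/72.
3 item(s) taken whole; one partial (take 15/31 of B).

3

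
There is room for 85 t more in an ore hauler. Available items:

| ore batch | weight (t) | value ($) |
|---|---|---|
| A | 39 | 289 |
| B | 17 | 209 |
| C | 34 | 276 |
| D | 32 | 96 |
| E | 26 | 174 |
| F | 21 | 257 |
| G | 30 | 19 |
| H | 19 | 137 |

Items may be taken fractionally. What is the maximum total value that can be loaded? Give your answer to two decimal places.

838.33

Sort by value per unit weight and fill in that order.
Ratios (sorted): B 12.29, F 12.24, C 8.12, A 7.41, H 7.21, E 6.69, D 3.00, G 0.63
take B (17 @ 209); take F (21 @ 257); take C (34 @ 276); take 13/39 of A → 96.33. Capacity used 85/85.
Total value = 838.33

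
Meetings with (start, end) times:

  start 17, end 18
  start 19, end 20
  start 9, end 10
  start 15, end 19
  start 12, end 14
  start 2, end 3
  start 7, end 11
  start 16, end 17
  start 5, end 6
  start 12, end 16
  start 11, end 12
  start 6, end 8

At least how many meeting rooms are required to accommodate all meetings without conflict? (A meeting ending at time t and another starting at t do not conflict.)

Count concurrent intervals with a sweep; the peak is the room count.
starts: [2, 5, 6, 7, 9, 11, 12, 12, 15, 16, 17, 19]
ends:   [3, 6, 8, 10, 11, 12, 14, 16, 17, 18, 19, 20]
s2→1 e3→0 s5→1 e6→0 s6→1 s7→2  — peak 2.

2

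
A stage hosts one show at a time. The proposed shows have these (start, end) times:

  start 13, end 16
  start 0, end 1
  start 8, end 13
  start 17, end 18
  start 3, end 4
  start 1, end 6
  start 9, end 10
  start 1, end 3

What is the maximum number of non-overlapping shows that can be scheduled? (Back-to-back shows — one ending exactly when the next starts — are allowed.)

6

Greedy by earliest finish: after sorting by end time, pick each interval compatible with the last pick.
Sorted by end: (0,1)  (1,3)  (3,4)  (1,6)  (9,10)  (8,13)  (13,16)  (17,18)
take (0,1); take (1,3); take (3,4); take (9,10); take (13,16); take (17,18).
Selected 6 shows.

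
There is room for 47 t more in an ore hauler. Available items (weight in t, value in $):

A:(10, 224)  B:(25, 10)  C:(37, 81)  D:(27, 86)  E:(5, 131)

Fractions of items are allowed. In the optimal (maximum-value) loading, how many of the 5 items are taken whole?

3

Sort by value per unit weight and fill in that order.
Ratios (sorted): E 26.20, A 22.40, D 3.19, C 2.19, B 0.40
take E (5 @ 131); take A (10 @ 224); take D (27 @ 86); take 5/37 of C → 10.95. Capacity used 47/47.
3 item(s) taken whole; one partial (take 5/37 of C).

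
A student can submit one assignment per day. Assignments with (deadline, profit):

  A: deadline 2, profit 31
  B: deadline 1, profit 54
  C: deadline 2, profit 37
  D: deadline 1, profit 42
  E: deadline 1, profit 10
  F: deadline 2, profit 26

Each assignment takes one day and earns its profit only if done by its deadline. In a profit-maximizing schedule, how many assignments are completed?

2

Sort by profit descending; place each in the latest free slot ≤ its deadline.
By profit: B(d1,54), D(d1,42), C(d2,37), A(d2,31), F(d2,26), E(d1,10)
B→slot 1; D skipped; C→slot 2; A skipped; F skipped; E skipped.
2 of 6 scheduled.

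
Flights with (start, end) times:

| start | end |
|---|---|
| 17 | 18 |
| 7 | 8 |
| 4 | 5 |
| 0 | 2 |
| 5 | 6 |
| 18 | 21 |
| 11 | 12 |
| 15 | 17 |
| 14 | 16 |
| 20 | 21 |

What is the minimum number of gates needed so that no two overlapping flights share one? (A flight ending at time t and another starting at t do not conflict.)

2

Events (time:±→running): 0:+→1 2:-→0 4:+→1 5:-→0 5:+→1 6:-→0 7:+→1 8:-→0 11:+→1 12:-→0 14:+→1 15:+→2 … peak 2.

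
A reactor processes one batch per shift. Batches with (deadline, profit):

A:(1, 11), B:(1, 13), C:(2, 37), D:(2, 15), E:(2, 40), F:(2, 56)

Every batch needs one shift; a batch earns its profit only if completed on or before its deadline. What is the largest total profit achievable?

96

Profit order: F=56 E=40 C=37 D=15 B=13 A=11
Assign: F→slot 2, E→slot 1, C skipped, D skipped, B skipped, A skipped.
Slots: [1:E] [2:F]
Profit = 40 + 56 = 96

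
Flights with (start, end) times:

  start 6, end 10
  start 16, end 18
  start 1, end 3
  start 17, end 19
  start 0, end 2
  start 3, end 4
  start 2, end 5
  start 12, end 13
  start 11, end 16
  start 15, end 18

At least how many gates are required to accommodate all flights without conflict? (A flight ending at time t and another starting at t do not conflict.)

The answer is the maximum number of intervals overlapping at any instant.
starts: [0, 1, 2, 3, 6, 11, 12, 15, 16, 17]
ends:   [2, 3, 4, 5, 10, 13, 16, 18, 18, 19]
s0→1 s1→2 e2→1 s2→2 e3→1 s3→2 e4→1 e5→0 s6→1 e10→0 s11→1 s12→2 e13→1 s15→2 e16→1 s16→2 s17→3  — peak 3.

3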